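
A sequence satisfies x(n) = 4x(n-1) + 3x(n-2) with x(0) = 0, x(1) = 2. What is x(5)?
Computing the sequence terms:
0, 2, 8, 38, 176, 818

818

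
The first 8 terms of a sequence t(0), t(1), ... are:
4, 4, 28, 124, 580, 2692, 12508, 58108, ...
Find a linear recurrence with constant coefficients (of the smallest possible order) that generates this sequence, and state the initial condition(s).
Look for the lowest-order linear relation among consecutive terms.
Observation: t(n) - 4·t(n-1) - (3)·t(n-2) = 0 holds for the shown terms, and no order-1 relation t(n) = α·t(n-1) + β fits.
Check at n=3: 4·28 + (3)·4 = 124. ✓

t(n) = 4t(n-1) + 3t(n-2), t(0) = 4, t(1) = 4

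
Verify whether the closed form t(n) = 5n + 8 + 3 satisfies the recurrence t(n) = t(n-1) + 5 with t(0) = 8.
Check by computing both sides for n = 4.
From the recurrence with t(0) = 8:
  t(0) = 8, t(1) = 13, t(2) = 18, t(3) = 23, t(4) = 28
  so the recurrence gives t(4) = 28.
From the proposed closed form t(n) = 5n + 8 + 3:
  t(4) = 31.
The recurrence gives 28 but the closed form gives 31, so the closed form does not satisfy the recurrence.

No, the closed form is incorrect.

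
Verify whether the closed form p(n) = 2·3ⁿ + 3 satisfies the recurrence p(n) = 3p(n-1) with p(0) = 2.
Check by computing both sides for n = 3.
From the recurrence with p(0) = 2:
  p(0) = 2, p(1) = 6, p(2) = 18, p(3) = 54
  so the recurrence gives p(3) = 54.
From the proposed closed form p(n) = 2·3ⁿ + 3:
  p(3) = 57.
The recurrence gives 54 but the closed form gives 57, so the closed form does not satisfy the recurrence.

No, the closed form is incorrect.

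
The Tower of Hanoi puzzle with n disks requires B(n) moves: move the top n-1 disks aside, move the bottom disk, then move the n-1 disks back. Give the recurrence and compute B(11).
Moving n disks = move the top n-1 disks aside (B(n-1) moves) + move the largest disk (1 move) + move the n-1 disks back on top (B(n-1) moves), so B(n) = 2B(n-1) + 1, with B(1) = 1 (a single disk takes one move).
First terms: 1, 3, 7, 15, 31, 63, … — each is one less than a power of 2. Indeed B(n) + 1 = 2(B(n-1) + 1) with B(1) + 1 = 2, so B(n) + 1 = 2ⁿ and B(n) = 2ⁿ - 1.
Hence B(11) = 2^11 - 1 = 2048 - 1 = 2047.

B(n) = 2B(n-1) + 1, B(1) = 1; B(11) = 2047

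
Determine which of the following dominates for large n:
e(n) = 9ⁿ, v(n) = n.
Comparing growth rates:
Growth-rate hierarchy: log n ≺ any polynomial ≺ any exponential cⁿ (c>1) ≺ n! ≺ nⁿ.
exponential base 9 dominates polynomial degree 1 asymptotically.

e(n) grows faster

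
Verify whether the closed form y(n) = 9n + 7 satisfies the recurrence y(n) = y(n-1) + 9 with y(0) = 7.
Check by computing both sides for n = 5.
From the recurrence with y(0) = 7:
  y(0) = 7, y(1) = 16, y(2) = 25, y(3) = 34, y(4) = 43, y(5) = 52
  so the recurrence gives y(5) = 52.
From the proposed closed form y(n) = 9n + 7:
  y(5) = 52.
Both sides give 52 at n = 5, and the initial condition(s) match, so the closed form is consistent.

Yes, the closed form is correct.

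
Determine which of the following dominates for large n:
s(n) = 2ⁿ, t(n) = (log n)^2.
Comparing growth rates:
Growth-rate hierarchy: log n ≺ any polynomial ≺ any exponential cⁿ (c>1) ≺ n! ≺ nⁿ.
exponential base 2 dominates polylogarithmic (log n)^2 asymptotically.

s(n) grows faster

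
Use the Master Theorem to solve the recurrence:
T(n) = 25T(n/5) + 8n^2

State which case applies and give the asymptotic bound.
Master Theorem template: T(n) = a·T(n/b) + f(n).
Here: a=25, b=5, f(n)=8n^2
Compute log_b(a) = log_5(25) = 2.
f(n) = 8n^2 = Θ(n^2). Case 2: T(n) = Θ(n^2 log n).

Case 2: T(n) = Θ(n^2 log n)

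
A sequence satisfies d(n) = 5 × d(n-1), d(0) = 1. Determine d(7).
Computing step by step:
d(0) = 1
d(1) = 5 × 1 = 5
d(2) = 5 × 5 = 25
d(3) = 5 × 25 = 125
d(4) = 5 × 125 = 625
d(5) = 5 × 625 = 3125
d(6) = 5 × 3125 = 15625
d(7) = 5 × 15625 = 78125

78125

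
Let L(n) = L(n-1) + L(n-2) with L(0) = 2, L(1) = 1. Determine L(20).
Computing the sequence terms:
2, 1, 3, 4, 7, 11, 18, 29, 47, 76, 123, 199, 322, 521, 843, 1364, 2207, 3571, 5778, 9349, 15127

15127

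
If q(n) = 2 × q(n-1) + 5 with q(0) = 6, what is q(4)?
Computing step by step:
q(0) = 6
q(1) = 2 × 6 + 5 = 17
q(2) = 2 × 17 + 5 = 39
q(3) = 2 × 39 + 5 = 83
q(4) = 2 × 83 + 5 = 171

171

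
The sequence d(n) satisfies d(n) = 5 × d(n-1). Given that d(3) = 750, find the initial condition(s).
In general d(n) = 5ⁿ · d(0). At n = 3: d(0) = d(3) / 5^3 = 750 / 125 = 6.

d(0) = 6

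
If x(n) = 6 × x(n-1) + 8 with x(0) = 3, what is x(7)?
Computing step by step:
x(0) = 3
x(1) = 6 × 3 + 8 = 26
x(2) = 6 × 26 + 8 = 164
x(3) = 6 × 164 + 8 = 992
x(4) = 6 × 992 + 8 = 5960
x(5) = 6 × 5960 + 8 = 35768
x(6) = 6 × 35768 + 8 = 214616
x(7) = 6 × 214616 + 8 = 1287704

1287704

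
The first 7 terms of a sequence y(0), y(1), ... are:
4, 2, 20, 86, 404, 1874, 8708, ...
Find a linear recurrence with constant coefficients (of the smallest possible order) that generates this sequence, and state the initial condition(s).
Look for the lowest-order linear relation among consecutive terms.
Observation: y(n) - 4·y(n-1) - (3)·y(n-2) = 0 holds for the shown terms, and no order-1 relation y(n) = α·y(n-1) + β fits.
Check at n=3: 4·20 + (3)·2 = 86. ✓

y(n) = 4y(n-1) + 3y(n-2), y(0) = 4, y(1) = 2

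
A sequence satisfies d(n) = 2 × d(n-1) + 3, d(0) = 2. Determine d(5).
Computing step by step:
d(0) = 2
d(1) = 2 × 2 + 3 = 7
d(2) = 2 × 7 + 3 = 17
d(3) = 2 × 17 + 3 = 37
d(4) = 2 × 37 + 3 = 77
d(5) = 2 × 77 + 3 = 157

157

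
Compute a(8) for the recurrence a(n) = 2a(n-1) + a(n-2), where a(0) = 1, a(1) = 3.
Computing the sequence terms:
1, 3, 7, 17, 41, 99, 239, 577, 1393

1393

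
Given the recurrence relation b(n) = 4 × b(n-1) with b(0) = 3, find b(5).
Computing step by step:
b(0) = 3
b(1) = 4 × 3 = 12
b(2) = 4 × 12 = 48
b(3) = 4 × 48 = 192
b(4) = 4 × 192 = 768
b(5) = 4 × 768 = 3072

3072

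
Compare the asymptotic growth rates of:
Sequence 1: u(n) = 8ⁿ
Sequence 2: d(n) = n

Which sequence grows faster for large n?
Comparing growth rates:
Growth-rate hierarchy: log n ≺ any polynomial ≺ any exponential cⁿ (c>1) ≺ n! ≺ nⁿ.
exponential base 8 dominates polynomial degree 1 asymptotically.

u(n) grows faster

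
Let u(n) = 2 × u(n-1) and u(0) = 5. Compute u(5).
Computing step by step:
u(0) = 5
u(1) = 2 × 5 = 10
u(2) = 2 × 10 = 20
u(3) = 2 × 20 = 40
u(4) = 2 × 40 = 80
u(5) = 2 × 80 = 160

160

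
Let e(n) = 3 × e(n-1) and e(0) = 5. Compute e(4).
Computing step by step:
e(0) = 5
e(1) = 3 × 5 = 15
e(2) = 3 × 15 = 45
e(3) = 3 × 45 = 135
e(4) = 3 × 135 = 405

405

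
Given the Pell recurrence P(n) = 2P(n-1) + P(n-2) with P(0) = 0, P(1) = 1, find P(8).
Computing the sequence terms:
0, 1, 2, 5, 12, 29, 70, 169, 408

408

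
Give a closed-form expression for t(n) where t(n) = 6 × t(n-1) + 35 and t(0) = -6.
Recurrence: t(n) = 6 × t(n-1) + 35, initial: t(0) = -6.
Try t(n) = A·6ⁿ + C. Substituting: A·6ⁿ + C = 6(A·6ⁿ⁻¹ + C) + 35 = A·6ⁿ + 6C + 35, so C = 6C + 35, giving C = -7. Then t(0) = A - 7 = -6 gives A = 1.

t(n) = 6ⁿ - 7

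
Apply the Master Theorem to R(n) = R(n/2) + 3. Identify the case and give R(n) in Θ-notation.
Master Theorem template: R(n) = a·R(n/b) + f(n).
Here: a=1, b=2, f(n)=3
Compute log_b(a) = log_2(1) = 0.
f(n) = 3 = Θ(1). Case 2: R(n) = Θ(log n).

Case 2: R(n) = Θ(log n)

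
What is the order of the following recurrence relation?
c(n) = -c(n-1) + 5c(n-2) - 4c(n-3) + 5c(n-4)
The order is the largest lag k for which c(n-k) appears. Here the deepest term is c(n-4), so the order is 4.

Order 4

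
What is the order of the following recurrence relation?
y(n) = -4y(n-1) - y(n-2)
The order is the largest lag k for which y(n-k) appears. Here the deepest term is y(n-2), so the order is 2.

Order 2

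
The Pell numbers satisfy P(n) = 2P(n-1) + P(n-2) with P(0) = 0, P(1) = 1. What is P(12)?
Computing the sequence terms:
0, 1, 2, 5, 12, 29, 70, 169, 408, 985, 2378, 5741, 13860

13860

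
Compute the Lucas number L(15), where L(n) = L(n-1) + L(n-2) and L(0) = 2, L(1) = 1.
Computing the sequence terms:
2, 1, 3, 4, 7, 11, 18, 29, 47, 76, 123, 199, 322, 521, 843, 1364

1364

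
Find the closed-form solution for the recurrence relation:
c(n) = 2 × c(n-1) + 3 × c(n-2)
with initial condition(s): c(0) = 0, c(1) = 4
Recurrence: c(n) = 2 × c(n-1) + 3 × c(n-2), initial: c(0) = 0, c(1) = 4.
Characteristic equation: r² - 2r - 3 = 0, which factors as (r - 3)(r + 1) = 0, so r = 3, -1. General solution c(n) = A·3ⁿ + B·(-1)ⁿ. From c(0) = 0: A + B = 0. From c(1) = 4: 3A - 1B = 4. Solving gives A = 1, B = -1.

c(n) = 3ⁿ - (-1)ⁿ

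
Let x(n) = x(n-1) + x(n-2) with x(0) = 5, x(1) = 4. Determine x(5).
Computing the sequence terms:
5, 4, 9, 13, 22, 35

35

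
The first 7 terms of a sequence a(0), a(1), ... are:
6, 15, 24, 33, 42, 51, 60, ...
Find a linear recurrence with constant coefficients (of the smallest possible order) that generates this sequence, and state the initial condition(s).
Look for the lowest-order linear relation among consecutive terms.
Observation: consecutive differences are constant (= 9).
Check at n=2: 1·15 + 9 = 24. ✓

a(n) = a(n-1) + 9, a(0) = 6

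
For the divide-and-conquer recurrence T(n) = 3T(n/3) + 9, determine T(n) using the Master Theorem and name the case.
Master Theorem template: T(n) = a·T(n/b) + f(n).
Here: a=3, b=3, f(n)=9
Compute log_b(a) = log_3(3) = 1.
f(n) = 9 = O(n^(1-ε)) with ε = 1. Case 1: T(n) = Θ(n^log_b(a)) = Θ(n).

Case 1: T(n) = Θ(n)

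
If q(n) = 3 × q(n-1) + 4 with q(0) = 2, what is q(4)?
Computing step by step:
q(0) = 2
q(1) = 3 × 2 + 4 = 10
q(2) = 3 × 10 + 4 = 34
q(3) = 3 × 34 + 4 = 106
q(4) = 3 × 106 + 4 = 322

322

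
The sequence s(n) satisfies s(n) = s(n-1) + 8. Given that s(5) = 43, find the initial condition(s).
s(5) = s(0) + 5·8, so s(0) = 43 - 40 = 3.

s(0) = 3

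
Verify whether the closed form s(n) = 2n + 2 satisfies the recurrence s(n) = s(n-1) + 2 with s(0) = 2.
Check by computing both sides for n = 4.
From the recurrence with s(0) = 2:
  s(0) = 2, s(1) = 4, s(2) = 6, s(3) = 8, s(4) = 10
  so the recurrence gives s(4) = 10.
From the proposed closed form s(n) = 2n + 2:
  s(4) = 10.
Both sides give 10 at n = 4, and the initial condition(s) match, so the closed form is consistent.

Yes, the closed form is correct.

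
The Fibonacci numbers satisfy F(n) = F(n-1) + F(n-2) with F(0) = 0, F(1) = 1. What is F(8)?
Computing the sequence terms:
0, 1, 1, 2, 3, 5, 8, 13, 21

21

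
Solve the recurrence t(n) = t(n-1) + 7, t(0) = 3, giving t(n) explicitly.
Recurrence: t(n) = t(n-1) + 7, initial: t(0) = 3.
Each step adds 7, so t(n) = t(0) + 7n = 7n + 3.

t(n) = 7n + 3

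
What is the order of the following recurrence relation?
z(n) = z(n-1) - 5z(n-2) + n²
The order is the largest lag k for which z(n-k) appears. Here the deepest term is z(n-2) (the n² term is non-homogeneous and does not affect the order), so the order is 2.

Order 2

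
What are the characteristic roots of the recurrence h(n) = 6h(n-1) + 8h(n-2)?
Substitute h(n) = rⁿ and divide through by rⁿ⁻²: r² - 6r - 8 = 0
Discriminant: 6² + 4·8 = 68, not a perfect square, so by the quadratic formula r = (6 ± √68)/2.
General solution: h(n) = A·r₁ⁿ + B·r₂ⁿ where r₁,r₂ = (6 ± √68)/2

Characteristic: r² - 6r - 8 = 0, Roots: r = (6 ± √68)/2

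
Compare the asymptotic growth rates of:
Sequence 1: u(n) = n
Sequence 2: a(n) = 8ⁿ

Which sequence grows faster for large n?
Comparing growth rates:
Growth-rate hierarchy: log n ≺ any polynomial ≺ any exponential cⁿ (c>1) ≺ n! ≺ nⁿ.
exponential base 8 dominates polynomial degree 1 asymptotically.

a(n) grows faster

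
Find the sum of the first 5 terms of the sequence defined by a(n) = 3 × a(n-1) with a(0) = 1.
Computing the sequence terms: 1, 3, 9, 27, 81
Adding these values together:

121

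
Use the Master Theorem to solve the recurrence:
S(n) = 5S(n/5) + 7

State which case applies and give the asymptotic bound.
Master Theorem template: S(n) = a·S(n/b) + f(n).
Here: a=5, b=5, f(n)=7
Compute log_b(a) = log_5(5) = 1.
f(n) = 7 = O(n^(1-ε)) with ε = 1. Case 1: S(n) = Θ(n^log_b(a)) = Θ(n).

Case 1: S(n) = Θ(n)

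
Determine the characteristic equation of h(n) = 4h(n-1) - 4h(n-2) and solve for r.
Substitute h(n) = rⁿ and divide through by rⁿ⁻²: r² - 4r + 4 = 0
Factor: (r - 2)² = 0, so r = 2 (double root).
General solution: h(n) = (A + Bn)·2ⁿ

Characteristic: r² - 4r + 4 = 0, Roots: r = 2 (double root)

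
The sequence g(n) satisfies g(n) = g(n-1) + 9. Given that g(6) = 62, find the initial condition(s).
g(6) = g(0) + 6·9, so g(0) = 62 - 54 = 8.

g(0) = 8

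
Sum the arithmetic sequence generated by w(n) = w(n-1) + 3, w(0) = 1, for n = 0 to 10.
Computing the sequence terms: 1, 4, 7, 10, 13, 16, 19, 22, 25, 28, 31
Adding these values together:

176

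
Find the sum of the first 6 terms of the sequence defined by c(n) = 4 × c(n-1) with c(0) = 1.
Computing the sequence terms: 1, 4, 16, 64, 256, 1024
Adding these values together:

1365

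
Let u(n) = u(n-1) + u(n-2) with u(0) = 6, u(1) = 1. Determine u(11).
Computing the sequence terms:
6, 1, 7, 8, 15, 23, 38, 61, 99, 160, 259, 419

419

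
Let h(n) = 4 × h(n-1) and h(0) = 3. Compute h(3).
Computing step by step:
h(0) = 3
h(1) = 4 × 3 = 12
h(2) = 4 × 12 = 48
h(3) = 4 × 48 = 192

192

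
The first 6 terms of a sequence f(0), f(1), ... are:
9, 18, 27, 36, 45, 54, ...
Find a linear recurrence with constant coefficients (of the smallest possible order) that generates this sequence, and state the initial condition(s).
Look for the lowest-order linear relation among consecutive terms.
Observation: consecutive differences are constant (= 9).
Check at n=2: 1·18 + 9 = 27. ✓

f(n) = f(n-1) + 9, f(0) = 9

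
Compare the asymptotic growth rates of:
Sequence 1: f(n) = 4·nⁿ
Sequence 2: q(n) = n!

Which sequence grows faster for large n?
Comparing growth rates:
Growth-rate hierarchy: log n ≺ any polynomial ≺ any exponential cⁿ (c>1) ≺ n! ≺ nⁿ.
super-exponential nⁿ dominates factorial asymptotically.

f(n) grows faster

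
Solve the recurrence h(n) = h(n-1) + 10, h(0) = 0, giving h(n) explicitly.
Recurrence: h(n) = h(n-1) + 10, initial: h(0) = 0.
Each step adds 10, so h(n) = h(0) + 10n = 10n.

h(n) = 10n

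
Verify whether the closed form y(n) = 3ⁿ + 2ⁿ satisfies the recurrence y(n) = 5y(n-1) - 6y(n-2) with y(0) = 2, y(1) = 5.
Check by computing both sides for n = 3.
From the recurrence with y(0) = 2, y(1) = 5:
  y(0) = 2, y(1) = 5, y(2) = 13, y(3) = 35
  so the recurrence gives y(3) = 35.
From the proposed closed form y(n) = 3ⁿ + 2ⁿ:
  y(3) = 35.
Both sides give 35 at n = 3, and the initial condition(s) match, so the closed form is consistent.

Yes, the closed form is correct.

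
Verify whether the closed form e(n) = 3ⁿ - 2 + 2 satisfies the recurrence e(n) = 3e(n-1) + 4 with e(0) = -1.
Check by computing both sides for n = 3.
From the recurrence with e(0) = -1:
  e(0) = -1, e(1) = 1, e(2) = 7, e(3) = 25
  so the recurrence gives e(3) = 25.
From the proposed closed form e(n) = 3ⁿ - 2 + 2:
  e(3) = 27.
The recurrence gives 25 but the closed form gives 27, so the closed form does not satisfy the recurrence.

No, the closed form is incorrect.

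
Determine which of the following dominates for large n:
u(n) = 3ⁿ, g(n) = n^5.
Comparing growth rates:
Growth-rate hierarchy: log n ≺ any polynomial ≺ any exponential cⁿ (c>1) ≺ n! ≺ nⁿ.
exponential base 3 dominates polynomial degree 5 asymptotically.

u(n) grows faster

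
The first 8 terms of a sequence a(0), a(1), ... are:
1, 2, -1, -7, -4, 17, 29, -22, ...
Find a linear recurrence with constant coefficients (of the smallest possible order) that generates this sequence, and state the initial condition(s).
Look for the lowest-order linear relation among consecutive terms.
Observation: a(n) - 1·a(n-1) - (-3)·a(n-2) = 0 holds for the shown terms, and no order-1 relation a(n) = α·a(n-1) + β fits.
Check at n=3: 1·-1 + (-3)·2 = -7. ✓

a(n) = a(n-1) - 3a(n-2), a(0) = 1, a(1) = 2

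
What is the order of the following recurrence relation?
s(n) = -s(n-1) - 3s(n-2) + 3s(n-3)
The order is the largest lag k for which s(n-k) appears. Here the deepest term is s(n-3), so the order is 3.

Order 3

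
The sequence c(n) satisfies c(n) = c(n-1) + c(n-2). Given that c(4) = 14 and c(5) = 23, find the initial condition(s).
Work backwards using c(k) = c(k+2) - c(k+1):
c(3) = c(5) - c(4) = 23 - 14 = 9
c(2) = c(4) - c(3) = 14 - 9 = 5
c(1) = c(3) - c(2) = 9 - 5 = 4
c(0) = c(2) - c(1) = 5 - 4 = 1

c(0) = 1, c(1) = 4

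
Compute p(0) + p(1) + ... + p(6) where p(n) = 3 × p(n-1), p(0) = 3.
Computing the sequence terms: 3, 9, 27, 81, 243, 729, 2187
Adding these values together:

3279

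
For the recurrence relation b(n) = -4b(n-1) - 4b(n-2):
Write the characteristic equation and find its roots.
Substitute b(n) = rⁿ and divide through by rⁿ⁻²: r² + 4r + 4 = 0
Factor: (r + 2)² = 0, so r = -2 (double root).
General solution: b(n) = (A + Bn)·(-2)ⁿ

Characteristic: r² + 4r + 4 = 0, Roots: r = -2 (double root)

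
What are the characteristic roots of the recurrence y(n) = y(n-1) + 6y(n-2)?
Substitute y(n) = rⁿ and divide through by rⁿ⁻²: r² - r - 6 = 0
Factor: (r - 3)(r + 2) = 0, so r = 3, -2.
General solution: y(n) = A·3ⁿ + B·(-2)ⁿ

Characteristic: r² - r - 6 = 0, Roots: r = 3, -2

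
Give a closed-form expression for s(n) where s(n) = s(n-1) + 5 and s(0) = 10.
Recurrence: s(n) = s(n-1) + 5, initial: s(0) = 10.
Each step adds 5, so s(n) = s(0) + 5n = 5n + 10.

s(n) = 5n + 10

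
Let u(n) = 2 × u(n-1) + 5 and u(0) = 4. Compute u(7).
Computing step by step:
u(0) = 4
u(1) = 2 × 4 + 5 = 13
u(2) = 2 × 13 + 5 = 31
u(3) = 2 × 31 + 5 = 67
u(4) = 2 × 67 + 5 = 139
u(5) = 2 × 139 + 5 = 283
u(6) = 2 × 283 + 5 = 571
u(7) = 2 × 571 + 5 = 1147

1147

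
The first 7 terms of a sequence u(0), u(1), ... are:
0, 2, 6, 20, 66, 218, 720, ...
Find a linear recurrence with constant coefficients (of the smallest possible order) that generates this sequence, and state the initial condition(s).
Look for the lowest-order linear relation among consecutive terms.
Observation: u(n) - 3·u(n-1) - (1)·u(n-2) = 0 holds for the shown terms, and no order-1 relation u(n) = α·u(n-1) + β fits.
Check at n=3: 3·6 + (1)·2 = 20. ✓

u(n) = 3u(n-1) + u(n-2), u(0) = 0, u(1) = 2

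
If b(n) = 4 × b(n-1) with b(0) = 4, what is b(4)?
Computing step by step:
b(0) = 4
b(1) = 4 × 4 = 16
b(2) = 4 × 16 = 64
b(3) = 4 × 64 = 256
b(4) = 4 × 256 = 1024

1024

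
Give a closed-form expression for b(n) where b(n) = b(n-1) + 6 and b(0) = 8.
Recurrence: b(n) = b(n-1) + 6, initial: b(0) = 8.
Each step adds 6, so b(n) = b(0) + 6n = 6n + 8.

b(n) = 6n + 8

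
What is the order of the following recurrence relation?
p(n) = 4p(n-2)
The order is the largest lag k for which p(n-k) appears. Here the deepest term is p(n-2), so the order is 2.

Order 2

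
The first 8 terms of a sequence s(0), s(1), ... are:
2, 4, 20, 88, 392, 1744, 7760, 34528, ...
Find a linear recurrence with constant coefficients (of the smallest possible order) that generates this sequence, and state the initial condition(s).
Look for the lowest-order linear relation among consecutive terms.
Observation: s(n) - 4·s(n-1) - (2)·s(n-2) = 0 holds for the shown terms, and no order-1 relation s(n) = α·s(n-1) + β fits.
Check at n=3: 4·20 + (2)·4 = 88. ✓

s(n) = 4s(n-1) + 2s(n-2), s(0) = 2, s(1) = 4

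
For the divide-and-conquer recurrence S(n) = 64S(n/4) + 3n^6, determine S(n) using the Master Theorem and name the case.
Master Theorem template: S(n) = a·S(n/b) + f(n).
Here: a=64, b=4, f(n)=3n^6
Compute log_b(a) = log_4(64) = 3.
f(n) = 3n^6 = Ω(n^(3+ε)) with ε = 3, and the regularity condition holds (a·f(n/b) = (a/b^6)·f(n) with a/b^6 = 4^-3 < 1). Case 3: S(n) = Θ(f(n)) = Θ(n^6).

Case 3: S(n) = Θ(n^6)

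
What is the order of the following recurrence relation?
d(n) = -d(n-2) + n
The order is the largest lag k for which d(n-k) appears. Here the deepest term is d(n-2) (the n term is non-homogeneous and does not affect the order), so the order is 2.

Order 2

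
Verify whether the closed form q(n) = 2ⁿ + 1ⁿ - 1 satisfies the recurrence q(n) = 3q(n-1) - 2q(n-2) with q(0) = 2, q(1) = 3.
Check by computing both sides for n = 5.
From the recurrence with q(0) = 2, q(1) = 3:
  q(0) = 2, q(1) = 3, q(2) = 5, q(3) = 9, q(4) = 17, q(5) = 33
  so the recurrence gives q(5) = 33.
From the proposed closed form q(n) = 2ⁿ + 1ⁿ - 1:
  q(5) = 32.
The recurrence gives 33 but the closed form gives 32, so the closed form does not satisfy the recurrence.

No, the closed form is incorrect.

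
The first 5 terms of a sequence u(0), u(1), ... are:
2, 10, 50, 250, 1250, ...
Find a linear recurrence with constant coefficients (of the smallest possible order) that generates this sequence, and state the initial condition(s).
Look for the lowest-order linear relation among consecutive terms.
Observation: each term is 5× the previous.
Check at n=2: 5·10 = 50. ✓

u(n) = 5 × u(n-1), u(0) = 2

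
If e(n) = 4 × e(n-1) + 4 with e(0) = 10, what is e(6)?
Computing step by step:
e(0) = 10
e(1) = 4 × 10 + 4 = 44
e(2) = 4 × 44 + 4 = 180
e(3) = 4 × 180 + 4 = 724
e(4) = 4 × 724 + 4 = 2900
e(5) = 4 × 2900 + 4 = 11604
e(6) = 4 × 11604 + 4 = 46420

46420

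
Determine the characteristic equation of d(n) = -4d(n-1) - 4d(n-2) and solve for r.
Substitute d(n) = rⁿ and divide through by rⁿ⁻²: r² + 4r + 4 = 0
Factor: (r + 2)² = 0, so r = -2 (double root).
General solution: d(n) = (A + Bn)·(-2)ⁿ

Characteristic: r² + 4r + 4 = 0, Roots: r = -2 (double root)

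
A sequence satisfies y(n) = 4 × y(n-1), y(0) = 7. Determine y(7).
Computing step by step:
y(0) = 7
y(1) = 4 × 7 = 28
y(2) = 4 × 28 = 112
y(3) = 4 × 112 = 448
y(4) = 4 × 448 = 1792
y(5) = 4 × 1792 = 7168
y(6) = 4 × 7168 = 28672
y(7) = 4 × 28672 = 114688

114688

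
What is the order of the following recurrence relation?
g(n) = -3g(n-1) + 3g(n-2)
The order is the largest lag k for which g(n-k) appears. Here the deepest term is g(n-2), so the order is 2.

Order 2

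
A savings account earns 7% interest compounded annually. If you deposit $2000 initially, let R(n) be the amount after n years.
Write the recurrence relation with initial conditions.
Each year the balance grows by 7%, i.e. is multiplied by 1 + 7/100 = 1.07, so R(n) = 1.07 × R(n-1). The initial deposit gives R(0) = 2000.
Unrolling gives the closed form R(n) = 2000 × (1.07)ⁿ.

R(n) = 1.07 × R(n-1), R(0) = 2000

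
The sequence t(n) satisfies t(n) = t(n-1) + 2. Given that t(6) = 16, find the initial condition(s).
t(6) = t(0) + 6·2, so t(0) = 16 - 12 = 4.

t(0) = 4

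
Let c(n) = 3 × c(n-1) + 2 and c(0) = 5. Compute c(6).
Computing step by step:
c(0) = 5
c(1) = 3 × 5 + 2 = 17
c(2) = 3 × 17 + 2 = 53
c(3) = 3 × 53 + 2 = 161
c(4) = 3 × 161 + 2 = 485
c(5) = 3 × 485 + 2 = 1457
c(6) = 3 × 1457 + 2 = 4373

4373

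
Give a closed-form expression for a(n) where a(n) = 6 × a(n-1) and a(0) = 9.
Recurrence: a(n) = 6 × a(n-1), initial: a(0) = 9.
Each term is 6 times the previous, so this is geometric with ratio 6. After n steps: a(n) = a(0)·6ⁿ = 9·6ⁿ.

a(n) = 9·6ⁿ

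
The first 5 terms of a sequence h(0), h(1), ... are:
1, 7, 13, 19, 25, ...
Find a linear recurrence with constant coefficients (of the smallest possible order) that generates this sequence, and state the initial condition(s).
Look for the lowest-order linear relation among consecutive terms.
Observation: consecutive differences are constant (= 6).
Check at n=2: 1·7 + 6 = 13. ✓

h(n) = h(n-1) + 6, h(0) = 1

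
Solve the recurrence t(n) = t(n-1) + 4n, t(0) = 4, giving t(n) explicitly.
Recurrence: t(n) = t(n-1) + 4n, initial: t(0) = 4.
Telescoping: t(n) = t(0) + 4·Σᵢ₌₁ⁿ i = 4 + 4·n(n+1)/2.

t(n) = 4·n(n+1)/2 + 4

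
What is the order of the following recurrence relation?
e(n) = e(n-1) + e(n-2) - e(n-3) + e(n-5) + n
The order is the largest lag k for which e(n-k) appears. Here the deepest term is e(n-5) (the n term is non-homogeneous and does not affect the order), so the order is 5.

Order 5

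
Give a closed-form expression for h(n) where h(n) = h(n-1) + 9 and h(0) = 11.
Recurrence: h(n) = h(n-1) + 9, initial: h(0) = 11.
Each step adds 9, so h(n) = h(0) + 9n = 9n + 11.

h(n) = 9n + 11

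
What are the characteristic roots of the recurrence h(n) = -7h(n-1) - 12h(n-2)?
Substitute h(n) = rⁿ and divide through by rⁿ⁻²: r² + 7r + 12 = 0
Factor: (r + 3)(r + 4) = 0, so r = -3, -4.
General solution: h(n) = A·(-3)ⁿ + B·(-4)ⁿ

Characteristic: r² + 7r + 12 = 0, Roots: r = -3, -4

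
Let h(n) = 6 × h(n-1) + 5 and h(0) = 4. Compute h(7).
Computing step by step:
h(0) = 4
h(1) = 6 × 4 + 5 = 29
h(2) = 6 × 29 + 5 = 179
h(3) = 6 × 179 + 5 = 1079
h(4) = 6 × 1079 + 5 = 6479
h(5) = 6 × 6479 + 5 = 38879
h(6) = 6 × 38879 + 5 = 233279
h(7) = 6 × 233279 + 5 = 1399679

1399679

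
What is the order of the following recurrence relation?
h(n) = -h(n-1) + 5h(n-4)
The order is the largest lag k for which h(n-k) appears. Here the deepest term is h(n-4), so the order is 4.

Order 4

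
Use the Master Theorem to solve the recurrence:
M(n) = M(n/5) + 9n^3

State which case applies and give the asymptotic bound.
Master Theorem template: M(n) = a·M(n/b) + f(n).
Here: a=1, b=5, f(n)=9n^3
Compute log_b(a) = log_5(1) = 0.
f(n) = 9n^3 = Ω(n^(0+ε)) with ε = 3, and the regularity condition holds (a·f(n/b) = (a/b^3)·f(n) with a/b^3 = 5^-3 < 1). Case 3: M(n) = Θ(f(n)) = Θ(n^3).

Case 3: M(n) = Θ(n^3)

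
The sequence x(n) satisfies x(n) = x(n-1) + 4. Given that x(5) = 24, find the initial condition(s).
x(5) = x(0) + 5·4, so x(0) = 24 - 20 = 4.

x(0) = 4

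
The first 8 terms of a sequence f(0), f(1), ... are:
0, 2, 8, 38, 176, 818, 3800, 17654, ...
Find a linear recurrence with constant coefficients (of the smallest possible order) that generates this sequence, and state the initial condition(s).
Look for the lowest-order linear relation among consecutive terms.
Observation: f(n) - 4·f(n-1) - (3)·f(n-2) = 0 holds for the shown terms, and no order-1 relation f(n) = α·f(n-1) + β fits.
Check at n=3: 4·8 + (3)·2 = 38. ✓

f(n) = 4f(n-1) + 3f(n-2), f(0) = 0, f(1) = 2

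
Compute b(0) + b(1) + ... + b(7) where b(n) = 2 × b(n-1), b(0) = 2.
Computing the sequence terms: 2, 4, 8, 16, 32, 64, 128, 256
Adding these values together:

510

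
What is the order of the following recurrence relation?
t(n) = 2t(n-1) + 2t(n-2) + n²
The order is the largest lag k for which t(n-k) appears. Here the deepest term is t(n-2) (the n² term is non-homogeneous and does not affect the order), so the order is 2.

Order 2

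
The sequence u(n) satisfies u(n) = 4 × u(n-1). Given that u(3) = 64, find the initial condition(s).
In general u(n) = 4ⁿ · u(0). At n = 3: u(0) = u(3) / 4^3 = 64 / 64 = 1.

u(0) = 1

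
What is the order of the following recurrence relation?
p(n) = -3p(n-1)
The order is the largest lag k for which p(n-k) appears. Here the deepest term is p(n-1), so the order is 1.

Order 1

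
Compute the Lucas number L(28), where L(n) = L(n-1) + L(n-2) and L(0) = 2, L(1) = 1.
Computing the sequence terms:
2, 1, 3, 4, 7, 11, 18, 29, 47, 76, 123, 199, 322, 521, 843, 1364, 2207, 3571, 5778, 9349, 15127, 24476, 39603, 64079, 103682, 167761, 271443, 439204, 710647

710647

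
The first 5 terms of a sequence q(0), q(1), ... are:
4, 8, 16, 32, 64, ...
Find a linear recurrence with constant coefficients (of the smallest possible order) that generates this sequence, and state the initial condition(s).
Look for the lowest-order linear relation among consecutive terms.
Observation: each term is 2× the previous.
Check at n=2: 2·8 = 16. ✓

q(n) = 2 × q(n-1), q(0) = 4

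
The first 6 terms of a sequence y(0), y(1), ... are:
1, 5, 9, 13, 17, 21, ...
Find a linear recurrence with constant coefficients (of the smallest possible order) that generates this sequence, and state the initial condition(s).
Look for the lowest-order linear relation among consecutive terms.
Observation: consecutive differences are constant (= 4).
Check at n=2: 1·5 + 4 = 9. ✓

y(n) = y(n-1) + 4, y(0) = 1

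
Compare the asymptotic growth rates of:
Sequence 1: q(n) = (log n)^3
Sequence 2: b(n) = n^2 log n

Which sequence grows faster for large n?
Comparing growth rates:
Growth-rate hierarchy: log n ≺ any polynomial ≺ any exponential cⁿ (c>1) ≺ n! ≺ nⁿ.
polynomial degree 2 (with log factor) dominates polylogarithmic (log n)^3 asymptotically.

b(n) grows faster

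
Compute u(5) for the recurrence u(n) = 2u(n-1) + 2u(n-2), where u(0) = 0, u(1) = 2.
Computing the sequence terms:
0, 2, 4, 12, 32, 88

88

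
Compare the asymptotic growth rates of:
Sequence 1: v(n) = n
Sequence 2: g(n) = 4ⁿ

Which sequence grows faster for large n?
Comparing growth rates:
Growth-rate hierarchy: log n ≺ any polynomial ≺ any exponential cⁿ (c>1) ≺ n! ≺ nⁿ.
exponential base 4 dominates polynomial degree 1 asymptotically.

g(n) grows faster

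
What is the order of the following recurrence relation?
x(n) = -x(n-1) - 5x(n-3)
The order is the largest lag k for which x(n-k) appears. Here the deepest term is x(n-3), so the order is 3.

Order 3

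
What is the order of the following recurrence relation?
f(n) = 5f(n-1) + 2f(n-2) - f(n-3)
The order is the largest lag k for which f(n-k) appears. Here the deepest term is f(n-3), so the order is 3.

Order 3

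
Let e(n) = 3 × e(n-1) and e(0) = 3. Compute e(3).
Computing step by step:
e(0) = 3
e(1) = 3 × 3 = 9
e(2) = 3 × 9 = 27
e(3) = 3 × 27 = 81

81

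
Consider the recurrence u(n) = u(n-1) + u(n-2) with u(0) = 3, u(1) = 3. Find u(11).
Computing the sequence terms:
3, 3, 6, 9, 15, 24, 39, 63, 102, 165, 267, 432

432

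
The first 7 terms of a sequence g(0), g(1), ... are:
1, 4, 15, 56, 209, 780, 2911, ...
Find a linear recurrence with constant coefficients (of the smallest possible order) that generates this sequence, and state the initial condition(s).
Look for the lowest-order linear relation among consecutive terms.
Observation: g(n) - 4·g(n-1) - (-1)·g(n-2) = 0 holds for the shown terms, and no order-1 relation g(n) = α·g(n-1) + β fits.
Check at n=3: 4·15 + (-1)·4 = 56. ✓

g(n) = 4g(n-1) - g(n-2), g(0) = 1, g(1) = 4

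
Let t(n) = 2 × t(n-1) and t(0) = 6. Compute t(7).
Computing step by step:
t(0) = 6
t(1) = 2 × 6 = 12
t(2) = 2 × 12 = 24
t(3) = 2 × 24 = 48
t(4) = 2 × 48 = 96
t(5) = 2 × 96 = 192
t(6) = 2 × 192 = 384
t(7) = 2 × 384 = 768

768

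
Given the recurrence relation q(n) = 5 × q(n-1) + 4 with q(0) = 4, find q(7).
Computing step by step:
q(0) = 4
q(1) = 5 × 4 + 4 = 24
q(2) = 5 × 24 + 4 = 124
q(3) = 5 × 124 + 4 = 624
q(4) = 5 × 624 + 4 = 3124
q(5) = 5 × 3124 + 4 = 15624
q(6) = 5 × 15624 + 4 = 78124
q(7) = 5 × 78124 + 4 = 390624

390624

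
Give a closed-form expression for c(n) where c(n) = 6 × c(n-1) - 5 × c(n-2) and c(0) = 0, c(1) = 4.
Recurrence: c(n) = 6 × c(n-1) - 5 × c(n-2), initial: c(0) = 0, c(1) = 4.
Characteristic equation: r² - 6r + 5 = 0, which factors as (r - 5)(r - 1) = 0, so r = 5, 1. General solution c(n) = A·5ⁿ + B·1ⁿ. From c(0) = 0: A + B = 0. From c(1) = 4: 5A + 1B = 4. Solving gives A = 1, B = -1.

c(n) = 5ⁿ - 1ⁿ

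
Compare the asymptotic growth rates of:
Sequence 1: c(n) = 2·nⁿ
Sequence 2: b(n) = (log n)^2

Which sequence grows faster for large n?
Comparing growth rates:
Growth-rate hierarchy: log n ≺ any polynomial ≺ any exponential cⁿ (c>1) ≺ n! ≺ nⁿ.
super-exponential nⁿ dominates polylogarithmic (log n)^2 asymptotically.

c(n) grows faster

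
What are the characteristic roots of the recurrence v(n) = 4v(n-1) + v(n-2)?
Substitute v(n) = rⁿ and divide through by rⁿ⁻²: r² - 4r - 1 = 0
Discriminant: 4² + 4·1 = 20, not a perfect square, so by the quadratic formula r = (4 ± √20)/2.
General solution: v(n) = A·r₁ⁿ + B·r₂ⁿ where r₁,r₂ = (4 ± √20)/2

Characteristic: r² - 4r - 1 = 0, Roots: r = (4 ± √20)/2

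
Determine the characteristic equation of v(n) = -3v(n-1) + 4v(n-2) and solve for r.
Substitute v(n) = rⁿ and divide through by rⁿ⁻²: r² + 3r - 4 = 0
Factor: (r - 1)(r + 4) = 0, so r = 1, -4.
General solution: v(n) = A·1ⁿ + B·(-4)ⁿ

Characteristic: r² + 3r - 4 = 0, Roots: r = 1, -4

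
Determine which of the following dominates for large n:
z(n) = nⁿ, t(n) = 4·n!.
Comparing growth rates:
Growth-rate hierarchy: log n ≺ any polynomial ≺ any exponential cⁿ (c>1) ≺ n! ≺ nⁿ.
super-exponential nⁿ dominates factorial asymptotically.

z(n) grows faster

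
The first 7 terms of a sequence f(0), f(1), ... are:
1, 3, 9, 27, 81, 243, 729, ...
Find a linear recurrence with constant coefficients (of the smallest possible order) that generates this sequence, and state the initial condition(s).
Look for the lowest-order linear relation among consecutive terms.
Observation: each term is 3× the previous.
Check at n=2: 3·3 = 9. ✓

f(n) = 3 × f(n-1), f(0) = 1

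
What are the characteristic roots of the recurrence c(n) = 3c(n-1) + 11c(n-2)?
Substitute c(n) = rⁿ and divide through by rⁿ⁻²: r² - 3r - 11 = 0
Discriminant: 3² + 4·11 = 53, not a perfect square, so by the quadratic formula r = (3 ± √53)/2.
General solution: c(n) = A·r₁ⁿ + B·r₂ⁿ where r₁,r₂ = (3 ± √53)/2

Characteristic: r² - 3r - 11 = 0, Roots: r = (3 ± √53)/2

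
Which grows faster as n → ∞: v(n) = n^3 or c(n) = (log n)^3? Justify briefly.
Comparing growth rates:
Growth-rate hierarchy: log n ≺ any polynomial ≺ any exponential cⁿ (c>1) ≺ n! ≺ nⁿ.
polynomial degree 3 dominates polylogarithmic (log n)^3 asymptotically.

v(n) grows faster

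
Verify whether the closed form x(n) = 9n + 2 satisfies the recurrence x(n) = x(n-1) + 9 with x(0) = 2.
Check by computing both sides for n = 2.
From the recurrence with x(0) = 2:
  x(0) = 2, x(1) = 11, x(2) = 20
  so the recurrence gives x(2) = 20.
From the proposed closed form x(n) = 9n + 2:
  x(2) = 20.
Both sides give 20 at n = 2, and the initial condition(s) match, so the closed form is consistent.

Yes, the closed form is correct.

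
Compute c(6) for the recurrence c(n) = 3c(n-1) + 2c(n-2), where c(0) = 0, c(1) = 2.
Computing the sequence terms:
0, 2, 6, 22, 78, 278, 990

990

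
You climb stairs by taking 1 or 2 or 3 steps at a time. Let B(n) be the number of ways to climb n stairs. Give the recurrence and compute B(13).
Condition on the size of the last step (1 to 3): before it there were n-1, …, n-3 stairs climbed, and these cases are disjoint, so B(n) = B(n-1) + B(n-2) + B(n-3) (order-3 linear recurrence).
Initial conditions by direct count (compositions of i into parts ≤ 3): B(1) = 1; B(2) = 2; B(3) = 4.
Iterating the recurrence: B(4) = 7, B(5) = 13, B(6) = 24, B(7) = 44, B(8) = 81, B(9) = 149, B(10) = 274, B(11) = 504, B(12) = 927, B(13) = 1705.

B(n) = B(n-1) + B(n-2) + B(n-3), B(1) = 1, B(2) = 2, B(3) = 4; B(13) = 1705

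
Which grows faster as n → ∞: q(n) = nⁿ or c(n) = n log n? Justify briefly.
Comparing growth rates:
Growth-rate hierarchy: log n ≺ any polynomial ≺ any exponential cⁿ (c>1) ≺ n! ≺ nⁿ.
super-exponential nⁿ dominates polynomial degree 1 (with log factor) asymptotically.

q(n) grows faster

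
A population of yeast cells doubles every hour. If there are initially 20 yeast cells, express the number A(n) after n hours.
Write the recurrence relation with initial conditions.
Each hour multiplies the count by 2, so the count after n hours depends only on the count after n-1 hours: A(n) = 2 × A(n-1). The starting count gives A(0) = 20.
Unrolling n times gives the closed form A(n) = 20 × 2ⁿ.

A(n) = 2 × A(n-1), A(0) = 20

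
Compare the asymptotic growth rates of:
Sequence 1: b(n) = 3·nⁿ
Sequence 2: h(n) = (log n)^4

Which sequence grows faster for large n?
Comparing growth rates:
Growth-rate hierarchy: log n ≺ any polynomial ≺ any exponential cⁿ (c>1) ≺ n! ≺ nⁿ.
super-exponential nⁿ dominates polylogarithmic (log n)^4 asymptotically.

b(n) grows faster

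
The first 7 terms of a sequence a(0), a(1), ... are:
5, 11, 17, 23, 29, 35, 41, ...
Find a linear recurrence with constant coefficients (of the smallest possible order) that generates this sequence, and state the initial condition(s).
Look for the lowest-order linear relation among consecutive terms.
Observation: consecutive differences are constant (= 6).
Check at n=2: 1·11 + 6 = 17. ✓

a(n) = a(n-1) + 6, a(0) = 5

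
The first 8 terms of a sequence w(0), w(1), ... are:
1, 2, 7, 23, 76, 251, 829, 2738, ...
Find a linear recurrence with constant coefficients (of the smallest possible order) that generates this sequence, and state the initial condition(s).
Look for the lowest-order linear relation among consecutive terms.
Observation: w(n) - 3·w(n-1) - (1)·w(n-2) = 0 holds for the shown terms, and no order-1 relation w(n) = α·w(n-1) + β fits.
Check at n=3: 3·7 + (1)·2 = 23. ✓

w(n) = 3w(n-1) + w(n-2), w(0) = 1, w(1) = 2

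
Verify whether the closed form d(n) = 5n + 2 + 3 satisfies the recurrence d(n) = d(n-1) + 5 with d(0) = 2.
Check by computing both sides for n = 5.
From the recurrence with d(0) = 2:
  d(0) = 2, d(1) = 7, d(2) = 12, d(3) = 17, d(4) = 22, d(5) = 27
  so the recurrence gives d(5) = 27.
From the proposed closed form d(n) = 5n + 2 + 3:
  d(5) = 30.
The recurrence gives 27 but the closed form gives 30, so the closed form does not satisfy the recurrence.

No, the closed form is incorrect.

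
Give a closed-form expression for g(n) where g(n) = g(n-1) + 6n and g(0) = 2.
Recurrence: g(n) = g(n-1) + 6n, initial: g(0) = 2.
Telescoping: g(n) = g(0) + 6·Σᵢ₌₁ⁿ i = 2 + 6·n(n+1)/2.

g(n) = 6·n(n+1)/2 + 2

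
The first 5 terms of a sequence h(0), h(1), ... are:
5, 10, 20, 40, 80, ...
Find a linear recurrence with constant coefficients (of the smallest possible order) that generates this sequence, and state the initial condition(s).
Look for the lowest-order linear relation among consecutive terms.
Observation: each term is 2× the previous.
Check at n=2: 2·10 = 20. ✓

h(n) = 2 × h(n-1), h(0) = 5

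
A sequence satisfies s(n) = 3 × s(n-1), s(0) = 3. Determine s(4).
Computing step by step:
s(0) = 3
s(1) = 3 × 3 = 9
s(2) = 3 × 9 = 27
s(3) = 3 × 27 = 81
s(4) = 3 × 81 = 243

243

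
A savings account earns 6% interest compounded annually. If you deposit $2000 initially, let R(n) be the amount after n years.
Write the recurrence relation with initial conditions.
Each year the balance grows by 6%, i.e. is multiplied by 1 + 6/100 = 1.06, so R(n) = 1.06 × R(n-1). The initial deposit gives R(0) = 2000.
Unrolling gives the closed form R(n) = 2000 × (1.06)ⁿ.

R(n) = 1.06 × R(n-1), R(0) = 2000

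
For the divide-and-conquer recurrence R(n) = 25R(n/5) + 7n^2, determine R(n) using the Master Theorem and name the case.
Master Theorem template: R(n) = a·R(n/b) + f(n).
Here: a=25, b=5, f(n)=7n^2
Compute log_b(a) = log_5(25) = 2.
f(n) = 7n^2 = Θ(n^2). Case 2: R(n) = Θ(n^2 log n).

Case 2: R(n) = Θ(n^2 log n)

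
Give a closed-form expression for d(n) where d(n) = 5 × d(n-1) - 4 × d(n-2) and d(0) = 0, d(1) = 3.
Recurrence: d(n) = 5 × d(n-1) - 4 × d(n-2), initial: d(0) = 0, d(1) = 3.
Characteristic equation: r² - 5r + 4 = 0, which factors as (r - 4)(r - 1) = 0, so r = 4, 1. General solution d(n) = A·4ⁿ + B·1ⁿ. From d(0) = 0: A + B = 0. From d(1) = 3: 4A + 1B = 3. Solving gives A = 1, B = -1.

d(n) = 4ⁿ - 1ⁿ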